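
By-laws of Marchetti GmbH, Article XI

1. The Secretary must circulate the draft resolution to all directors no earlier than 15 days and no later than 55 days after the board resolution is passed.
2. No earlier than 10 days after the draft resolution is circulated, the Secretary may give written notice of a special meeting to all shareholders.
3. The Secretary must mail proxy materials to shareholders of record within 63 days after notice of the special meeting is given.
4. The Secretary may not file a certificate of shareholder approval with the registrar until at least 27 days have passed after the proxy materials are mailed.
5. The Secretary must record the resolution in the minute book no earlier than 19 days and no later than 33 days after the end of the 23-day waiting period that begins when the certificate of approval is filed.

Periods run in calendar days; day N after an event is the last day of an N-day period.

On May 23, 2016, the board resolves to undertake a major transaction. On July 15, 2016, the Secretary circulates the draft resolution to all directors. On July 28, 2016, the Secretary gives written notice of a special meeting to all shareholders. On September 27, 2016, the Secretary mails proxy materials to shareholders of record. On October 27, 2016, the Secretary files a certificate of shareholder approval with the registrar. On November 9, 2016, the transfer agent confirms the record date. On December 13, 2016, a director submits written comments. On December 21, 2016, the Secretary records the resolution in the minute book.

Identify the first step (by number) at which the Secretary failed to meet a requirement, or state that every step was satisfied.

None — every step was satisfied

Step 1 — 15 and 55 days from May 23, 2016 (when the board resolution is passed) are June 7, 2016 and July 17, 2016 respectively; done July 15, 2016, which is between those dates.
Step 2 — must wait 10 days from July 15, 2016 (when the draft resolution is circulated), so not before July 25, 2016; done July 28, 2016, after the minimum wait.
Step 3 — counting 63 days from July 28, 2016 (when notice of the special meeting is given) gives a deadline of September 29, 2016; completed September 27, 2016, before the deadline.
Step 4 — must wait 27 days from September 27, 2016 (when the proxy materials are mailed), so not before October 24, 2016; done October 27, 2016 — permitted.
Step 5 — 19 and 33 days from November 19, 2016 (end of the 23-day waiting period, which began when the certificate of approval is filed on October 27, 2016) are December 8, 2016 and December 22, 2016 respectively; December 21, 2016 falls inside that range.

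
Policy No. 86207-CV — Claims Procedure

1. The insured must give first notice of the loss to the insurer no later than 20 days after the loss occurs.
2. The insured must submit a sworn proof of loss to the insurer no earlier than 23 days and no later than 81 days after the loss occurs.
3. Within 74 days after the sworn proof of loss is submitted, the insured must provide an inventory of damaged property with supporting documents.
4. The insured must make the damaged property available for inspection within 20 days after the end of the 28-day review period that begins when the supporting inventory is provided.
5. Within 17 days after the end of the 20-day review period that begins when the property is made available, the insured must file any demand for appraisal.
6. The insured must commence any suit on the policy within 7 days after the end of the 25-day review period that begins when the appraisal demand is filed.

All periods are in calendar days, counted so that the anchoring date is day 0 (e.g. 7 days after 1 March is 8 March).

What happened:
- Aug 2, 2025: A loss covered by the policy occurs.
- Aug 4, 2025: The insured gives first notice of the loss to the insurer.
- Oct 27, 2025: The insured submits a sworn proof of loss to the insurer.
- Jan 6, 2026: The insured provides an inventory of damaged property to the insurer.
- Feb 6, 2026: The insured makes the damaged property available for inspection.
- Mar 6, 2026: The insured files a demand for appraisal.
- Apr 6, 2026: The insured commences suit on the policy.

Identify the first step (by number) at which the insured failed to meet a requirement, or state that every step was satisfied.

Step 1 — counting 20 days from Aug 2, 2025 (when the loss occurs) gives a deadline of Aug 22, 2025; done Aug 4, 2025 — timely.
Step 2 — 23 and 81 days from Aug 2, 2025 (when the loss occurs) are Aug 25, 2025 and Oct 22, 2025 respectively; done Oct 27, 2025 — 5 days after the window closed.
No need to go further; step 2 was not satisfied.

Step 2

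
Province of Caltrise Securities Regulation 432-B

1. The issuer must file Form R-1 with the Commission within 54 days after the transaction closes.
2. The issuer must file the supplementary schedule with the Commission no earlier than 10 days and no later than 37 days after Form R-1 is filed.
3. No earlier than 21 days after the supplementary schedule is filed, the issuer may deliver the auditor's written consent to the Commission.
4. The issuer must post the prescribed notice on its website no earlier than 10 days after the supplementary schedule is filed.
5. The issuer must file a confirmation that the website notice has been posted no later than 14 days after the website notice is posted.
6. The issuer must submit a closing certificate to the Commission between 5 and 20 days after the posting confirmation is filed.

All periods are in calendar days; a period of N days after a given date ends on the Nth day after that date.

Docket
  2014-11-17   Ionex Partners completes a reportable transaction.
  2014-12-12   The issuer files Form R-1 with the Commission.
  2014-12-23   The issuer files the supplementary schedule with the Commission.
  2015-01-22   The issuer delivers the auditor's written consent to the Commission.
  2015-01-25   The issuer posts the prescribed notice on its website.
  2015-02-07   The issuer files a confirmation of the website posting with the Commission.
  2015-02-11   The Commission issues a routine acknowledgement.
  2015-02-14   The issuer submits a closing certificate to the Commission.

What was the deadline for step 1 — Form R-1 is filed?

Step 1 runs from 2014-11-17, when the transaction closes. 54 days after 2014-11-17 is 2015-01-10.

2015-01-10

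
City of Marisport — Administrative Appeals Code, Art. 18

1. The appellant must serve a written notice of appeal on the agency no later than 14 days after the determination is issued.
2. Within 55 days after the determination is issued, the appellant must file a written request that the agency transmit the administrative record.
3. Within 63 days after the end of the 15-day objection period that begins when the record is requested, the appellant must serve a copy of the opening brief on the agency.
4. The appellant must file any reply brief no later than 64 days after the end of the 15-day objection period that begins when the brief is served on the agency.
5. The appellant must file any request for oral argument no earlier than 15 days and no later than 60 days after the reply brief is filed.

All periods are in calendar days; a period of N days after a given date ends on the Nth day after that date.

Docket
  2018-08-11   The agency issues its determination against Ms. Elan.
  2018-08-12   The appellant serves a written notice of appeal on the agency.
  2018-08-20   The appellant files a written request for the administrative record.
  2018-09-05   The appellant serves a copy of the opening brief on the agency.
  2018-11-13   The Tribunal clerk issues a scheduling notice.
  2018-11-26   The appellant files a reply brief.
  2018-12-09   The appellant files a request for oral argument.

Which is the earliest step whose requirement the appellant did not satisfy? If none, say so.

Step 4

Step 1: 14 days after 2018-08-11 (when the determination is issued) is 2018-08-25; 2018-08-12 is within that limit.
Step 2: 55 days after 2018-08-11 (when the determination is issued) is 2018-10-05; completed 2018-08-20, before the deadline.
Step 3: 63 days after 2018-09-04 (end of the 15-day objection period, which began when the record is requested on 2018-08-20) is 2018-11-06; done 2018-09-05 — timely.
Step 4: 64 days after 2018-09-20 (end of the 15-day objection period, which began when the brief is served on the agency on 2018-09-05) is 2018-11-23; not done until 2018-11-26, 3 days after the deadline.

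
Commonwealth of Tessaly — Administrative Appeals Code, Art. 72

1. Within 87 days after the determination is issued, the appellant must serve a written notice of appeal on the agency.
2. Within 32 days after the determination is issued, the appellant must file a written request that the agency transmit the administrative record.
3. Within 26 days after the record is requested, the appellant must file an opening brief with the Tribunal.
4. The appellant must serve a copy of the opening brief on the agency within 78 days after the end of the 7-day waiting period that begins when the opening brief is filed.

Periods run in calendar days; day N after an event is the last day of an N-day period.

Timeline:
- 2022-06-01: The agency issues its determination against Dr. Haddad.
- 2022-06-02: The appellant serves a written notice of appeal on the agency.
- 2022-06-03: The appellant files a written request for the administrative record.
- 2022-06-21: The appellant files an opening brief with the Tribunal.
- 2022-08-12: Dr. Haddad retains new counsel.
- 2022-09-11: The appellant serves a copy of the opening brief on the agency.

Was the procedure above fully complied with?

Step 1: 87 days after 2022-06-01 (when the determination is issued) is 2022-08-27; 2022-06-02 is within that limit.
Step 2: 32 days after 2022-06-01 (when the determination is issued) is 2022-07-03; done 2022-06-03 — timely.
Step 3: 26 days after 2022-06-03 (when the record is requested) is 2022-06-29; done 2022-06-21 — timely.
Step 4: 78 days after 2022-06-28 (end of the 7-day waiting period, which began when the opening brief is filed on 2022-06-21) is 2022-09-14; done 2022-09-11 — timely.

Yes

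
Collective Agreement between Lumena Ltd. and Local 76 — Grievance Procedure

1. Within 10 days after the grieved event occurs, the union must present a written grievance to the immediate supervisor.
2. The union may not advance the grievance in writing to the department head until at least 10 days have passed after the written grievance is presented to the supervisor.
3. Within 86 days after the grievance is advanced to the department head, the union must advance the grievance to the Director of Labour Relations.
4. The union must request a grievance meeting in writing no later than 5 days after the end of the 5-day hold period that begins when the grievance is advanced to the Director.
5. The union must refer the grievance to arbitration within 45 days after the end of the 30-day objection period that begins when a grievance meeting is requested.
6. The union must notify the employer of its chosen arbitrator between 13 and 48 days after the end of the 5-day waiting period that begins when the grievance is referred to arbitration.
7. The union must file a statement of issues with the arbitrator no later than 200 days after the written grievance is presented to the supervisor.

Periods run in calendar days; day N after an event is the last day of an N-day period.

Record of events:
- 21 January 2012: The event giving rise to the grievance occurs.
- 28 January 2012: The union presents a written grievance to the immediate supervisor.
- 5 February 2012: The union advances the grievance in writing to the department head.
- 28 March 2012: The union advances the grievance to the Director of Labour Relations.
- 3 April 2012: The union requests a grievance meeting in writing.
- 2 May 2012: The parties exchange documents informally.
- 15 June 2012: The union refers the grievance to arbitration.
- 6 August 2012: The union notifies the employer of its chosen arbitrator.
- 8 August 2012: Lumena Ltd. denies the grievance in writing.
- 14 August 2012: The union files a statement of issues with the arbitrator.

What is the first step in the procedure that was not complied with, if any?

Step 1 — counting 10 days from 21 January 2012 (when the grieved event occurs) gives a deadline of 31 January 2012; 28 January 2012 is within that limit.
Step 2 — must wait 10 days from 28 January 2012 (when the written grievance is presented to the supervisor), so not before 7 February 2012; done 5 February 2012 — 2 days too early.
The analysis stops there.

Step 2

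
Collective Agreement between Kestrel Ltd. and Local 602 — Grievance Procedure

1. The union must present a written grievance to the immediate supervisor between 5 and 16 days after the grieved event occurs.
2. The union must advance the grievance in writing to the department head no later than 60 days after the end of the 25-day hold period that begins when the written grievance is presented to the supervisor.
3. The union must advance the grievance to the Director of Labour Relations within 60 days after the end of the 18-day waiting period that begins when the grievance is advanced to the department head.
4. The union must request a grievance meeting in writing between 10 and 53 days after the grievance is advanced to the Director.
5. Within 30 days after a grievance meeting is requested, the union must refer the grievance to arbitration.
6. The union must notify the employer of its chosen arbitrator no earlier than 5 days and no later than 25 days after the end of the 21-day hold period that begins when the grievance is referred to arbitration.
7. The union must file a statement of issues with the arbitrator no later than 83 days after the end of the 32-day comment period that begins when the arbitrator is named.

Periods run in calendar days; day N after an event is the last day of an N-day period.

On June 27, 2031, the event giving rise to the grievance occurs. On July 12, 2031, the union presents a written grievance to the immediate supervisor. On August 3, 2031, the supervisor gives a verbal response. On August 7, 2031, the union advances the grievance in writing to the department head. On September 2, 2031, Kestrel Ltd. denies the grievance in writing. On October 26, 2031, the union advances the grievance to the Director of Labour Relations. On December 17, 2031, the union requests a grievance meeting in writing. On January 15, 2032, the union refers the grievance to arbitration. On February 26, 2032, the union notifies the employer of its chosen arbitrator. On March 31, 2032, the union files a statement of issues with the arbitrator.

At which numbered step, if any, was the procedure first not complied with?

Step 1: the window is 5–16 days after June 27, 2031 (when the grieved event occurs), so July 2, 2031 through July 13, 2031; July 12, 2031 falls inside that range.
Step 2: 60 days after August 6, 2031 (end of the 25-day hold period, which began when the written grievance is presented to the supervisor on July 12, 2031) is October 5, 2031; completed August 7, 2031, before the deadline.
Step 3: 60 days after August 25, 2031 (end of the 18-day waiting period, which began when the grievance is advanced to the department head on August 7, 2031) is October 24, 2031; October 26, 2031 misses that deadline by 2 days.
That is the first point of non-compliance.

Step 3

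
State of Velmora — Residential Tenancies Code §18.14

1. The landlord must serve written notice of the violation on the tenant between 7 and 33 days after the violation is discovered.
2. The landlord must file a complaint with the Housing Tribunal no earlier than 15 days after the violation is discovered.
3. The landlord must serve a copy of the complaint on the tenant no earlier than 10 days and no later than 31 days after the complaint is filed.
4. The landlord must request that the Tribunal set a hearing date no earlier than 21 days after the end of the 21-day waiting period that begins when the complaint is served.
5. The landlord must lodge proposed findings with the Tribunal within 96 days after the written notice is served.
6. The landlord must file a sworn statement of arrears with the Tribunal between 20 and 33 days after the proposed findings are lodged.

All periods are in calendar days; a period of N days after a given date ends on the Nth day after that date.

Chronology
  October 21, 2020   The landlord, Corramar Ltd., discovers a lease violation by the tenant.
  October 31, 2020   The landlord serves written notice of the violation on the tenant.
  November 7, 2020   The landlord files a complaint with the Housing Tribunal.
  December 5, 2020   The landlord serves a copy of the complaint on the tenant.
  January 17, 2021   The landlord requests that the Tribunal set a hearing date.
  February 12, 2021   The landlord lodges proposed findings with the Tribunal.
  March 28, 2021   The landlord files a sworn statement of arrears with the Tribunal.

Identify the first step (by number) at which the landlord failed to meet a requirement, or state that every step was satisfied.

Step 5

Step 1: the window is 7–33 days after October 21, 2020 (when the violation is discovered), so October 28, 2020 through November 23, 2020; done October 31, 2020, which is between those dates.
Step 2: the earliest permitted date is 15 days after October 21, 2020 (when the violation is discovered), i.e. November 5, 2020; done November 7, 2020 — permitted.
Step 3: the window is 10–31 days after November 7, 2020 (when the complaint is filed), so November 17, 2020 through December 8, 2020; done December 5, 2020, which is between those dates.
Step 4: the earliest permitted date is 21 days after December 26, 2020 (end of the 21-day waiting period, which began when the complaint is served on December 5, 2020), i.e. January 16, 2021; January 17, 2021 is on or after that date.
Step 5: 96 days after October 31, 2020 (when the written notice is served) is February 4, 2021; February 12, 2021 misses that deadline by 8 days.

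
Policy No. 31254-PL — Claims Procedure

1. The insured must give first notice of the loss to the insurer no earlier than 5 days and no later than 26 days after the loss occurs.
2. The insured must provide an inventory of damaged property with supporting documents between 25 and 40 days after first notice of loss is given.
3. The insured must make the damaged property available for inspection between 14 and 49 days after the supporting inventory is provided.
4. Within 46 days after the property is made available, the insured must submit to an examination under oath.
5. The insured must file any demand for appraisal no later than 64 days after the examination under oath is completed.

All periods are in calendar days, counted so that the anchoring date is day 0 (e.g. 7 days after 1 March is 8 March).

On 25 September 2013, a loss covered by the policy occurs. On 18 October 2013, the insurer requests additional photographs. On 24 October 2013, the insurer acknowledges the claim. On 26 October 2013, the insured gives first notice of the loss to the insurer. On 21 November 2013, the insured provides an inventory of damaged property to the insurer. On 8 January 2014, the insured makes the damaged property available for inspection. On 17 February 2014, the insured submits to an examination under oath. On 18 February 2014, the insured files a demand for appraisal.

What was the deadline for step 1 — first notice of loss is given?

21 October 2013

Step 1 runs from 25 September 2013, when the loss occurs. The window is 5–26 days after 25 September 2013; it closes on 21 October 2013.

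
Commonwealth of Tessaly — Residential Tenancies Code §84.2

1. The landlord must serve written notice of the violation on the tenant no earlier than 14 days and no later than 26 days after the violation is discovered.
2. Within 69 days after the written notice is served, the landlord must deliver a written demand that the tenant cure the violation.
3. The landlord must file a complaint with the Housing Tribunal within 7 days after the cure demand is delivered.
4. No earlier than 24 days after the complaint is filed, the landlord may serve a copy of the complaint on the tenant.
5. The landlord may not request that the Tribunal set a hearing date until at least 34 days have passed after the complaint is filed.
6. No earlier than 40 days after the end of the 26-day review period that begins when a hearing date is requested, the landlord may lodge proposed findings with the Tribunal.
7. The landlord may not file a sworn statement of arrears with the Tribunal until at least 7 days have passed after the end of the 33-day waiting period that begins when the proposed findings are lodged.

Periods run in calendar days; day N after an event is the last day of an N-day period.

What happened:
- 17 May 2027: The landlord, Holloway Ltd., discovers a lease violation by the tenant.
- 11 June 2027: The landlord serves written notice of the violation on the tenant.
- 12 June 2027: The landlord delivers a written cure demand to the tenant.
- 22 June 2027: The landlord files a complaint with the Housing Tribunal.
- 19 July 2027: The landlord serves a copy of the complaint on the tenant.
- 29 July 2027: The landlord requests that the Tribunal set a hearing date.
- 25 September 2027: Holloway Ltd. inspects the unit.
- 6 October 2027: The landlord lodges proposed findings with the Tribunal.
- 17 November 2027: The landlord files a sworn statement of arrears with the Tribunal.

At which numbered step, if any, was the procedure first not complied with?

Step 1 — 14 and 26 days from 17 May 2027 (when the violation is discovered) are 31 May 2027 and 12 June 2027 respectively; done 11 June 2027, which is between those dates.
Step 2 — counting 69 days from 11 June 2027 (when the written notice is served) gives a deadline of 19 August 2027; 12 June 2027 is within that limit.
Step 3 — counting 7 days from 12 June 2027 (when the cure demand is delivered) gives a deadline of 19 June 2027; not done until 22 June 2027, 3 days after the deadline.
Later steps need not be reached.

Step 3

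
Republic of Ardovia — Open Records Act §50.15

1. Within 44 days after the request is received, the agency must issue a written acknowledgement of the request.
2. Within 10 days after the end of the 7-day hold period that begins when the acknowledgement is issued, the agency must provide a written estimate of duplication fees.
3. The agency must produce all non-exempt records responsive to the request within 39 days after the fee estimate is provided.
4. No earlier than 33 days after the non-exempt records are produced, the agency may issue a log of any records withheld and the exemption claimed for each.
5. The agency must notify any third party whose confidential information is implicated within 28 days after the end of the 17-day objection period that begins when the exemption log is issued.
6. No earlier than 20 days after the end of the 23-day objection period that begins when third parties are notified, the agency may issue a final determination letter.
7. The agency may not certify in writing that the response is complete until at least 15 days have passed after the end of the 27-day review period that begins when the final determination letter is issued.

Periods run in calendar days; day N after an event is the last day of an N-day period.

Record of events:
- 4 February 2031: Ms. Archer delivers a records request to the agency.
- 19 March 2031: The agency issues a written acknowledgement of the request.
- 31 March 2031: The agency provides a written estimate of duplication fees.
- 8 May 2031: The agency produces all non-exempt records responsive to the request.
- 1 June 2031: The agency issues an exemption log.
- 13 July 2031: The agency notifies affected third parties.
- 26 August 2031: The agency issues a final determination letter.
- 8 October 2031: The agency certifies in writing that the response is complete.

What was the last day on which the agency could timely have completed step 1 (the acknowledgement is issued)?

20 March 2031

Step 1 runs from 4 February 2031, when the request is received. 44 days after 4 February 2031 is 20 March 2031.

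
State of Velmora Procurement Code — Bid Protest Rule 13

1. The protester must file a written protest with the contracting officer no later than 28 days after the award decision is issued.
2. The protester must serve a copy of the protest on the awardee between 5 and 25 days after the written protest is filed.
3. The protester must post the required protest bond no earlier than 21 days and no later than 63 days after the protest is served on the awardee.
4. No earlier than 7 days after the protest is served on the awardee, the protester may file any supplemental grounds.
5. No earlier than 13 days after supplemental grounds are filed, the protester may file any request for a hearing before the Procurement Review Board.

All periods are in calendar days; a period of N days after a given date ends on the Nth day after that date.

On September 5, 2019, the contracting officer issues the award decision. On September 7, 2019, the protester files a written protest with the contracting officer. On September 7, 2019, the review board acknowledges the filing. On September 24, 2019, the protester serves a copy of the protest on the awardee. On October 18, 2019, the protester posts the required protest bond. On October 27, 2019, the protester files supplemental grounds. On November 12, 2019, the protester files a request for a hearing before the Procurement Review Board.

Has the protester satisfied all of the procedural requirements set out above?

Yes

Step 1 — counting 28 days from September 5, 2019 (when the award decision is issued) gives a deadline of October 3, 2019; done September 7, 2019 — timely.
Step 2 — 5 and 25 days from September 7, 2019 (when the written protest is filed) are September 12, 2019 and October 2, 2019 respectively; done September 24, 2019, which is between those dates.
Step 3 — 21 and 63 days from September 24, 2019 (when the protest is served on the awardee) are October 15, 2019 and November 26, 2019 respectively; done October 18, 2019 — within the window.
Step 4 — must wait 7 days from September 24, 2019 (when the protest is served on the awardee), so not before October 1, 2019; done October 27, 2019, after the minimum wait.
Step 5 — must wait 13 days from October 27, 2019 (when supplemental grounds are filed), so not before November 9, 2019; done November 12, 2019, after the minimum wait.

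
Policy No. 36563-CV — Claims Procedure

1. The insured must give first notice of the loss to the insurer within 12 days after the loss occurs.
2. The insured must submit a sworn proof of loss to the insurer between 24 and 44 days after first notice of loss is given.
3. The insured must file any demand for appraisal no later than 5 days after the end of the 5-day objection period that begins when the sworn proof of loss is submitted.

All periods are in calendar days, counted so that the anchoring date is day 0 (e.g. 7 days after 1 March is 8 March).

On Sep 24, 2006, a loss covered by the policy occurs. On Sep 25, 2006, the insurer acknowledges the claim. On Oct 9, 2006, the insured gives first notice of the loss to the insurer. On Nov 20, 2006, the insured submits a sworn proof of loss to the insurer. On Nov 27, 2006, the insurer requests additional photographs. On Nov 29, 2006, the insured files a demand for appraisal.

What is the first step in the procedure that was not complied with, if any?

Step 1 — counting 12 days from Sep 24, 2006 (when the loss occurs) gives a deadline of Oct 6, 2006; not done until Oct 9, 2006, 3 days after the deadline.

Step 1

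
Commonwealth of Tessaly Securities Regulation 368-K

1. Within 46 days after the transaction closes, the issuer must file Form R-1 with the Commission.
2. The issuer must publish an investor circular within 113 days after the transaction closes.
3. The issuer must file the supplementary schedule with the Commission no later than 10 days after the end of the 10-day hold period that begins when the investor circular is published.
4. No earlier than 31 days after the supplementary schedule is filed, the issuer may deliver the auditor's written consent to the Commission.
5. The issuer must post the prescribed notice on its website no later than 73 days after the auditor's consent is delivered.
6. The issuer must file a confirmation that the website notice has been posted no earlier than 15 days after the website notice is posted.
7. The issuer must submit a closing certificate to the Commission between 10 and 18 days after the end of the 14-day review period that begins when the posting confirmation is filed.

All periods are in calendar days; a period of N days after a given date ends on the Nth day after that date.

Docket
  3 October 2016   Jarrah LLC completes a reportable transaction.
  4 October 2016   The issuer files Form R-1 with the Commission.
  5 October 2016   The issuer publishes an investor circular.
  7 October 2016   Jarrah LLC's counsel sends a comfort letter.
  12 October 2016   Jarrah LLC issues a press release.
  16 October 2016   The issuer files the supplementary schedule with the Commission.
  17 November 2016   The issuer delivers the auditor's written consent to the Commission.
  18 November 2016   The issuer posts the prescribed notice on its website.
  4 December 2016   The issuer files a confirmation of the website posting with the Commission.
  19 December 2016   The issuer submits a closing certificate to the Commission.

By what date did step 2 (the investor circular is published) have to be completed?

Step 2 runs from 3 October 2016, when the transaction closes. 113 days after 3 October 2016 is 24 January 2017.

24 January 2017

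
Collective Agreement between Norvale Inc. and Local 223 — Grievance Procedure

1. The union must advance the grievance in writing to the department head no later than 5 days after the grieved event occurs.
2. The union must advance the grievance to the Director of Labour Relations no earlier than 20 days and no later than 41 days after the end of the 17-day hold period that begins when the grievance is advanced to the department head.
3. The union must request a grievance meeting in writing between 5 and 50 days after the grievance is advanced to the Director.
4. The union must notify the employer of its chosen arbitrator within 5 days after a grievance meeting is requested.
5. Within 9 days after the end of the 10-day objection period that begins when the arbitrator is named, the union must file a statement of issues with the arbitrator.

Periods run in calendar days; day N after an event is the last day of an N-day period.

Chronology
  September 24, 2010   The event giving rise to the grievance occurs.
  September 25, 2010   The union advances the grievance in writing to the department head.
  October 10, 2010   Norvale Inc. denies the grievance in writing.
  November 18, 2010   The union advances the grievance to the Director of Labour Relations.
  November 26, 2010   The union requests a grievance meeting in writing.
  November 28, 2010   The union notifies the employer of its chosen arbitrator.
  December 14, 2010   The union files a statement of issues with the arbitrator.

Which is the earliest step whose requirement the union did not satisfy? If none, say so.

None — every step was satisfied

(1) due by September 24, 2010 + 5 days = September 29, 2010; September 25, 2010 is within that limit.
(2) the permitted window runs from October 12, 2010 + 20 = November 1, 2010 to October 12, 2010 + 41 = November 22, 2010; done November 18, 2010, which is between those dates.
(3) the permitted window runs from November 18, 2010 + 5 = November 23, 2010 to November 18, 2010 + 50 = January 7, 2011; November 26, 2010 falls inside that range.
(4) due by November 26, 2010 + 5 days = December 1, 2010; done November 28, 2010 — timely.
(5) due by December 8, 2010 + 9 days = December 17, 2010; December 14, 2010 is within that limit.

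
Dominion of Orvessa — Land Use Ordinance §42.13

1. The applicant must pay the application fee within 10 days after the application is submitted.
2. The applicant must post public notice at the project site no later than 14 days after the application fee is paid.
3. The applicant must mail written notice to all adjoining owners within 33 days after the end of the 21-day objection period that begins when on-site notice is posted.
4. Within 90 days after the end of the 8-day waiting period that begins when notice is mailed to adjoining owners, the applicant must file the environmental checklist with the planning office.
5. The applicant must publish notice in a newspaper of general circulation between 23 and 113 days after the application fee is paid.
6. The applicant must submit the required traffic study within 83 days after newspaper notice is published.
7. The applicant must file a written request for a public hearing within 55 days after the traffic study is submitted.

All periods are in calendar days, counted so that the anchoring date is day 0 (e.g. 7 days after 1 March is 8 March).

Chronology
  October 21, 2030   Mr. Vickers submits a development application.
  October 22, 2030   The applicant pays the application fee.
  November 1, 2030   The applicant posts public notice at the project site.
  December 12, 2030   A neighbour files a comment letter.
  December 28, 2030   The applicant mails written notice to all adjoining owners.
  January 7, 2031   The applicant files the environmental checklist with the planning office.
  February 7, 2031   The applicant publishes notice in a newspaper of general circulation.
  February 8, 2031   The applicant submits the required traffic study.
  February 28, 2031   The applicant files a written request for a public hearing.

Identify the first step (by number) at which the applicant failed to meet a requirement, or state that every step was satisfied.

Step 3

(1) due by October 21, 2030 + 10 days = October 31, 2030; completed October 22, 2030, before the deadline.
(2) due by October 22, 2030 + 14 days = November 5, 2030; November 1, 2030 is within that limit.
(3) due by November 22, 2030 + 33 days = December 25, 2030; done December 28, 2030 — 3 days late.
Later steps need not be reached.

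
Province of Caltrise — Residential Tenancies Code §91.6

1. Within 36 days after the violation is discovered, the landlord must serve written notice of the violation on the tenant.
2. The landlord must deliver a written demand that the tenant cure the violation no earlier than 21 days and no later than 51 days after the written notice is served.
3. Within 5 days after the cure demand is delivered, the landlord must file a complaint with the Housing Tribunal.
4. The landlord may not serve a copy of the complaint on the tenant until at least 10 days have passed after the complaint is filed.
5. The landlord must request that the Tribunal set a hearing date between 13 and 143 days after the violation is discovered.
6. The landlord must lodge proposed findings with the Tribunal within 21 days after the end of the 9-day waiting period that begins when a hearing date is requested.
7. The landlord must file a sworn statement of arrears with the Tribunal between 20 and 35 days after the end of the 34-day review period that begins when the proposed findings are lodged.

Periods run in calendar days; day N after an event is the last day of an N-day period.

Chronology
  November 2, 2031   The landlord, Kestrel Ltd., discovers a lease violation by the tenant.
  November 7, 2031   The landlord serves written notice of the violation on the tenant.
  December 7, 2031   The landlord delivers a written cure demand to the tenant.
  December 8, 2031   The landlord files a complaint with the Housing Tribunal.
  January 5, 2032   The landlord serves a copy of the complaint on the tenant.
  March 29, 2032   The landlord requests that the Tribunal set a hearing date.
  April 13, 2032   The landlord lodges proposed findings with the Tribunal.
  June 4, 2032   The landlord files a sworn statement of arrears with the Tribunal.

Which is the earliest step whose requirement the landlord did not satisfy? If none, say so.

Step 1 — counting 36 days from November 2, 2031 (when the violation is discovered) gives a deadline of December 8, 2031; November 7, 2031 is within that limit.
Step 2 — 21 and 51 days from November 7, 2031 (when the written notice is served) are November 28, 2031 and December 28, 2031 respectively; December 7, 2031 falls inside that range.
Step 3 — counting 5 days from December 7, 2031 (when the cure demand is delivered) gives a deadline of December 12, 2031; completed December 8, 2031, before the deadline.
Step 4 — must wait 10 days from December 8, 2031 (when the complaint is filed), so not before December 18, 2031; done January 5, 2032 — permitted.
Step 5 — 13 and 143 days from November 2, 2031 (when the violation is discovered) are November 15, 2031 and March 24, 2032 respectively; done March 29, 2032 — 5 days after the window closed.

Step 5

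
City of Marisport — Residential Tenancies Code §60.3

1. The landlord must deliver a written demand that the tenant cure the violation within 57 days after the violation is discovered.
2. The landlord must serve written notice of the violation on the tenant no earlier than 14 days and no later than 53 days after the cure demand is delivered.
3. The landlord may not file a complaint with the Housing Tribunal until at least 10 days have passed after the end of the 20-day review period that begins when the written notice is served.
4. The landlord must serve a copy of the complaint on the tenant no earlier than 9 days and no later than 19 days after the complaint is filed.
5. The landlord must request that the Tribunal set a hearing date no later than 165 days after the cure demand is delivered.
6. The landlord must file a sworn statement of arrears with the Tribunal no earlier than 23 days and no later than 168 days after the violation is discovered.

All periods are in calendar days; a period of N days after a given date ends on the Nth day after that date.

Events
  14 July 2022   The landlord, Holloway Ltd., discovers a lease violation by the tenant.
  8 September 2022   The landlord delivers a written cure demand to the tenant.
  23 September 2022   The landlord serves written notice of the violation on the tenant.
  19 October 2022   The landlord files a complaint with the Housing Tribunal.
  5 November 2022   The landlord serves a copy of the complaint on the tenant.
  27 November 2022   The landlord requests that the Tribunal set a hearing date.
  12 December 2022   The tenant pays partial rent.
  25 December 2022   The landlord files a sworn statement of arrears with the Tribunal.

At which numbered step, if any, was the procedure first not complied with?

Step 3

Step 1: 57 days after 14 July 2022 (when the violation is discovered) is 9 September 2022; done 8 September 2022 — timely.
Step 2: the window is 14–53 days after 8 September 2022 (when the cure demand is delivered), so 22 September 2022 through 31 October 2022; done 23 September 2022, which is between those dates.
Step 3: the earliest permitted date is 10 days after 13 October 2022 (end of the 20-day review period, which began when the written notice is served on 23 September 2022), i.e. 23 October 2022; acted on 19 October 2022, 4 days prematurely.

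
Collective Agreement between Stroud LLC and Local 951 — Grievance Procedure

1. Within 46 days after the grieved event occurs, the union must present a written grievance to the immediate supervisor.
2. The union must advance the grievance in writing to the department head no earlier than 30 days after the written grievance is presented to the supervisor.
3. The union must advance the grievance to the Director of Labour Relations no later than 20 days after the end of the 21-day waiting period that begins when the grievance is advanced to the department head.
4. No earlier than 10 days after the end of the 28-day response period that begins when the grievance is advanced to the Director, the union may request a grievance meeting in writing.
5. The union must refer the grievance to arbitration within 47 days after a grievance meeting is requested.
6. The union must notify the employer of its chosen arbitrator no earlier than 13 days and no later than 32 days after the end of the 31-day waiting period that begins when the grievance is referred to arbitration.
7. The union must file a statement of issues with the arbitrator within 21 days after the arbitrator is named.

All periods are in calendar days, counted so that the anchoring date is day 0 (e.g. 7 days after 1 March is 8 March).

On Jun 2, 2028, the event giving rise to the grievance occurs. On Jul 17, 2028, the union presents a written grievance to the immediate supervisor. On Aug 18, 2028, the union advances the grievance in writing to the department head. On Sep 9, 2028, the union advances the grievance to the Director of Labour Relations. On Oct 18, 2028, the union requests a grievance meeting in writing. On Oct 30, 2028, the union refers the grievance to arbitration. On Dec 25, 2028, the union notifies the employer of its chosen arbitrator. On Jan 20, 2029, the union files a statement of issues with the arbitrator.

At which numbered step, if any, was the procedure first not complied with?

Step 7

Step 1 — counting 46 days from Jun 2, 2028 (when the grieved event occurs) gives a deadline of Jul 18, 2028; Jul 17, 2028 is within that limit.
Step 2 — must wait 30 days from Jul 17, 2028 (when the written grievance is presented to the supervisor), so not before Aug 16, 2028; done Aug 18, 2028 — permitted.
Step 3 — counting 20 days from Sep 8, 2028 (end of the 21-day waiting period, which began when the grievance is advanced to the department head on Aug 18, 2028) gives a deadline of Sep 28, 2028; done Sep 9, 2028 — timely.
Step 4 — must wait 10 days from Oct 7, 2028 (end of the 28-day response period, which began when the grievance is advanced to the Director on Sep 9, 2028), so not before Oct 17, 2028; Oct 18, 2028 is on or after that date.
Step 5 — counting 47 days from Oct 18, 2028 (when a grievance meeting is requested) gives a deadline of Dec 4, 2028; completed Oct 30, 2028, before the deadline.
Step 6 — 13 and 32 days from Nov 30, 2028 (end of the 31-day waiting period, which began when the grievance is referred to arbitration on Oct 30, 2028) are Dec 13, 2028 and Jan 1, 2029 respectively; done Dec 25, 2028 — within the window.
Step 7 — counting 21 days from Dec 25, 2028 (when the arbitrator is named) gives a deadline of Jan 15, 2029; done Jan 20, 2029 — 5 days late.
The analysis stops there.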